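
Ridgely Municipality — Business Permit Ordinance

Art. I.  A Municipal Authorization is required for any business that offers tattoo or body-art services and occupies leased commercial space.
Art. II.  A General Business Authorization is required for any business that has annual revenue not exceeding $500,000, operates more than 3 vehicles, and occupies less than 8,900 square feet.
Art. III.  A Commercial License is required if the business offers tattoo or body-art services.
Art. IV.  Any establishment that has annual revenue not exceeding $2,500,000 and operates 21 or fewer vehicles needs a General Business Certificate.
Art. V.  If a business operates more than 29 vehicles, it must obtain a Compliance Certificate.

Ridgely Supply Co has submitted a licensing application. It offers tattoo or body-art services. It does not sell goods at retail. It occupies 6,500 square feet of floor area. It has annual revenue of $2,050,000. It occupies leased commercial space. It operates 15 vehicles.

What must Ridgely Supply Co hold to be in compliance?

Commercial License, General Business Certificate, Municipal Authorization

Art. I. offers tattoo or body-art services; occupies leased commercial space → Municipal Authorization required.
Art. II. revenue $2,050,000 > $500,000; vehicles 15 > 3; floor area 6,500 square feet < 8,900 square feet → General Business Authorization not required.
Art. III. offers tattoo or body-art services → Commercial License required.
Art. IV. revenue $2,050,000 ≤ $2,500,000; vehicles 15 ≤ 21 → General Business Certificate required.
Art. V. vehicles 15 ≤ 29 → Compliance Certificate not required.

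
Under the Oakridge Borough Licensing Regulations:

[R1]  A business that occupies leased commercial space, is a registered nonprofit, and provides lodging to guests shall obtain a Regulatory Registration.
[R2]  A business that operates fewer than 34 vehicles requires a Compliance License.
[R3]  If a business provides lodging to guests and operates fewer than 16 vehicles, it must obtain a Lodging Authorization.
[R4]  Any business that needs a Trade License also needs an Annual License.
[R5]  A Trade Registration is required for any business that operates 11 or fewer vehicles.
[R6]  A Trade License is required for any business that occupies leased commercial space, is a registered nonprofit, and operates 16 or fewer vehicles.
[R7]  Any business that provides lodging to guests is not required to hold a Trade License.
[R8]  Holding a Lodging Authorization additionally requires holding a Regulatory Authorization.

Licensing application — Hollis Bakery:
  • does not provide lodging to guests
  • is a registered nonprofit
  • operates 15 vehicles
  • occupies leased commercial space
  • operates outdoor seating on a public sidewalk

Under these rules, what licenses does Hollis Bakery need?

Annual License, Compliance License, Trade License

[R1] occupies leased commercial space; is a registered nonprofit; does not provide lodging to guests → Regulatory Registration not required.
[R2] vehicles 15 < 34 → Compliance License required.
[R3] does not provide lodging to guests; vehicles 15 < 16 → Lodging Authorization not required.
[R4] Trade License is required → Annual License also required.
[R5] vehicles 15 > 11 → Trade Registration not required.
[R6] occupies leased commercial space; is a registered nonprofit; vehicles 15 ≤ 16 → Trade License required.
[R7] does not provide lodging to guests → Trade License exemption does not apply.
[R8] Lodging Authorization is not required → no effect.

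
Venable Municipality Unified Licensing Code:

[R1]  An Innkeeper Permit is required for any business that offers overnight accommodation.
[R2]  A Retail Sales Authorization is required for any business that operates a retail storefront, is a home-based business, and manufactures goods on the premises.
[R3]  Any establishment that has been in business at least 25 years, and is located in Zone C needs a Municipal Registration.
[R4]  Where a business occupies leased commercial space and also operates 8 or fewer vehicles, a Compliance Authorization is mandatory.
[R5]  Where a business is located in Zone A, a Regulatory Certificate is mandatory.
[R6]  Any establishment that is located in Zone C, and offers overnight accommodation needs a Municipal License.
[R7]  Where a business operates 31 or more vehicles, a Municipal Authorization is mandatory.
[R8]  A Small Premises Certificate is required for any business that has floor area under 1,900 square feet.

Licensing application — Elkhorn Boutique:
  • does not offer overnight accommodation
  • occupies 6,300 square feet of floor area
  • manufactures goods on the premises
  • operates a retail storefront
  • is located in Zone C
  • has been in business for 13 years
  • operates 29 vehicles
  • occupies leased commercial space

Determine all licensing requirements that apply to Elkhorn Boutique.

None

[R1] does not offer overnight accommodation → Innkeeper Permit not required.
[R2] operates a retail storefront; occupies leased commercial space (not: is a home-based business); manufactures goods on the premises → Retail Sales Authorization not required.
[R3] years in business 13 < 25; is located in Zone C → Municipal Registration not required.
[R4] occupies leased commercial space; vehicles 29 > 8 → Compliance Authorization not required.
[R5] is located in Zone C (not: is located in Zone A) → Regulatory Certificate not required.
[R6] is located in Zone C; does not offer overnight accommodation → Municipal License not required.
[R7] vehicles 29 < 31 → Municipal Authorization not required.
[R8] floor area 6,300 square feet ≥ 1,900 square feet → Small Premises Certificate not required.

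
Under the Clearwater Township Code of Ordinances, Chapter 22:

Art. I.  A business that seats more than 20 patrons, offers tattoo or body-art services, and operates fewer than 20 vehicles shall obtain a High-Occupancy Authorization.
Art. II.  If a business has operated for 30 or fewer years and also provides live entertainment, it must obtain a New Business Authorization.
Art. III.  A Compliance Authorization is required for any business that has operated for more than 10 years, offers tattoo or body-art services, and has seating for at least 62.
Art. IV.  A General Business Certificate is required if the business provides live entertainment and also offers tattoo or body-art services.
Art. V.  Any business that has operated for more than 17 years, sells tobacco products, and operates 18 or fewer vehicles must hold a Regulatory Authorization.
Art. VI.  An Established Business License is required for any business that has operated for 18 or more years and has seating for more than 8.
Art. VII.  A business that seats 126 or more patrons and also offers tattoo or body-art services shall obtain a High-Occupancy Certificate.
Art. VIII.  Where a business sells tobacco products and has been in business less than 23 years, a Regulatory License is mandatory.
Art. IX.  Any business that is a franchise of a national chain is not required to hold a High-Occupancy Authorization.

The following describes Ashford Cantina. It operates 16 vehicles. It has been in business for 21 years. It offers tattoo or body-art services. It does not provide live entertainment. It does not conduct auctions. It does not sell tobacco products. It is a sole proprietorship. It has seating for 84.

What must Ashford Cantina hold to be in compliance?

Art. I. seating 84 > 20; offers tattoo or body-art services; vehicles 16 < 20 → High-Occupancy Authorization required.
Art. II. years in business 21 ≤ 30; does not provide live entertainment → New Business Authorization not required.
Art. III. years in business 21 > 10; offers tattoo or body-art services; seating 84 ≥ 62 → Compliance Authorization required.
Art. IV. does not provide live entertainment; offers tattoo or body-art services → General Business Certificate not required.
Art. V. years in business 21 > 17; does not sell tobacco products; vehicles 16 ≤ 18 → Regulatory Authorization not required.
Art. VI. years in business 21 ≥ 18; seating 84 > 8 → Established Business License required.
Art. VII. seating 84 < 126; offers tattoo or body-art services → High-Occupancy Certificate not required.
Art. VIII. does not sell tobacco products; years in business 21 < 23 → Regulatory License not required.
Art. IX. is a sole proprietorship (not: is a franchise of a national chain) → High-Occupancy Authorization exemption does not apply.

Compliance Authorization, Established Business License, High-Occupancy Authorization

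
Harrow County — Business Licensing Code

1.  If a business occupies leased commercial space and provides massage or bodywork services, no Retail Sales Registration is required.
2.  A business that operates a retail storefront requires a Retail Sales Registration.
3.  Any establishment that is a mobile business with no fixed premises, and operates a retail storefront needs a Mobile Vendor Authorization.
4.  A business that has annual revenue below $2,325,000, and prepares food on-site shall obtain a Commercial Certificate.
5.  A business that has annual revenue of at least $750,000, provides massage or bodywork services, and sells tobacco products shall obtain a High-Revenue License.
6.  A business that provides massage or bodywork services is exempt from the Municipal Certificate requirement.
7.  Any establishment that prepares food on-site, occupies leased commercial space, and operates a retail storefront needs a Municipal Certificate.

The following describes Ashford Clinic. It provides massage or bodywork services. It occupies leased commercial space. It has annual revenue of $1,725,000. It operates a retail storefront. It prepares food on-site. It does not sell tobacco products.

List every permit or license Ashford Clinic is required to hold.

Commercial Certificate

1. occupies leased commercial space; provides massage or bodywork services → exempt from Retail Sales Registration.
2. operates a retail storefront → Retail Sales Registration required.
3. occupies leased commercial space (not: is a mobile business with no fixed premises); operates a retail storefront → Mobile Vendor Authorization not required.
4. revenue $1,725,000 < $2,325,000; prepares food on-site → Commercial Certificate required.
5. revenue $1,725,000 ≥ $750,000; provides massage or bodywork services; does not sell tobacco products → High-Revenue License not required.
6. provides massage or bodywork services → exempt from Municipal Certificate.
7. prepares food on-site; occupies leased commercial space; operates a retail storefront → Municipal Certificate required.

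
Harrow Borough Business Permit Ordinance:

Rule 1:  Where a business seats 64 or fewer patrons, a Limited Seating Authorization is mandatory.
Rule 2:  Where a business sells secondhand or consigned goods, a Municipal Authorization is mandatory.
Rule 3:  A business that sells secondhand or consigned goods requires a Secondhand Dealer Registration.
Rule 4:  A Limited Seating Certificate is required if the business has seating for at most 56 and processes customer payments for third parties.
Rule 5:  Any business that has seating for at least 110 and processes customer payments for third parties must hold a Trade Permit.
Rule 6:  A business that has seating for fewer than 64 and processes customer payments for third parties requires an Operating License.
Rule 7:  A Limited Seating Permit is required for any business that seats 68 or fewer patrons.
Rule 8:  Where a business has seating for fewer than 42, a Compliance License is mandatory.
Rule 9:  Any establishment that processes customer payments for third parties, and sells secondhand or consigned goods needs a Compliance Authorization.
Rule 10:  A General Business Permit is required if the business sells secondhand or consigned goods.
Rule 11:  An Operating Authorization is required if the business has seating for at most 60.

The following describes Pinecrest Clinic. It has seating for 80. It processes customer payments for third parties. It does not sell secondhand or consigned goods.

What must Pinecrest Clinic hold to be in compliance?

Rule 1: seating 80 > 64 → Limited Seating Authorization not required.
Rule 2: does not sell secondhand or consigned goods → Municipal Authorization not required.
Rule 3: does not sell secondhand or consigned goods → Secondhand Dealer Registration not required.
Rule 4: seating 80 > 56; processes customer payments for third parties → Limited Seating Certificate not required.
Rule 5: seating 80 < 110; processes customer payments for third parties → Trade Permit not required.
Rule 6: seating 80 ≥ 64; processes customer payments for third parties → Operating License not required.
Rule 7: seating 80 > 68 → Limited Seating Permit not required.
Rule 8: seating 80 ≥ 42 → Compliance License not required.
Rule 9: processes customer payments for third parties; does not sell secondhand or consigned goods → Compliance Authorization not required.
Rule 10: does not sell secondhand or consigned goods → General Business Permit not required.
Rule 11: seating 80 > 60 → Operating Authorization not required.

None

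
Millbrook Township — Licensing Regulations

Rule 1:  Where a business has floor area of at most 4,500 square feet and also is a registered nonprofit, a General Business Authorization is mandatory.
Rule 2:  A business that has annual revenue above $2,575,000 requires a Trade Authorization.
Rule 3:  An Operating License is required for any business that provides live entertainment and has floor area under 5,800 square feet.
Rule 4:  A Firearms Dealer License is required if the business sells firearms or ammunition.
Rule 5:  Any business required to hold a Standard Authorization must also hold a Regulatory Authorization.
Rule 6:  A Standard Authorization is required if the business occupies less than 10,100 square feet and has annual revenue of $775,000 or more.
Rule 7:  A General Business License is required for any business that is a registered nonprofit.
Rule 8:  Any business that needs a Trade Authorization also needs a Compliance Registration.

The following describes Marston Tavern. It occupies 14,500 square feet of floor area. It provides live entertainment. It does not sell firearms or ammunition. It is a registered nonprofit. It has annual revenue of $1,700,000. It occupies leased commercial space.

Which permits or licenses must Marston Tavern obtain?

General Business License

Rule 1: floor area 14,500 square feet > 4,500 square feet; is a registered nonprofit → General Business Authorization not required.
Rule 2: revenue $1,700,000 ≤ $2,575,000 → Trade Authorization not required.
Rule 3: provides live entertainment; floor area 14,500 square feet ≥ 5,800 square feet → Operating License not required.
Rule 4: does not sell firearms or ammunition → Firearms Dealer License not required.
Rule 5: Standard Authorization is not required → no effect.
Rule 6: floor area 14,500 square feet ≥ 10,100 square feet; revenue $1,700,000 ≥ $775,000 → Standard Authorization not required.
Rule 7: is a registered nonprofit → General Business License required.
Rule 8: Trade Authorization is not required → no effect.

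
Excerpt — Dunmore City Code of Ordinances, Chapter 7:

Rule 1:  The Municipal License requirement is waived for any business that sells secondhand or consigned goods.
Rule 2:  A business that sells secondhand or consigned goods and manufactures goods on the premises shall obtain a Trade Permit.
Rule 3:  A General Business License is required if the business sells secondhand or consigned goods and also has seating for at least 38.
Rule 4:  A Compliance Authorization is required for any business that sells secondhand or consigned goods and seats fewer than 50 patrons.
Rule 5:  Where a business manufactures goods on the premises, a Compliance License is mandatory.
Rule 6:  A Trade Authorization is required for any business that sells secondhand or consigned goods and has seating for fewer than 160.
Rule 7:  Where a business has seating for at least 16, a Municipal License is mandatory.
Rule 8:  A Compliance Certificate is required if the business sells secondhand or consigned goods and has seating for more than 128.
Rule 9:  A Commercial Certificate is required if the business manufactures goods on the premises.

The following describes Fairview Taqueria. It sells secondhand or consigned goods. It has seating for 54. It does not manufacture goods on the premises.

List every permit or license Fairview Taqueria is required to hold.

Rule 1: sells secondhand or consigned goods → exempt from Municipal License.
Rule 2: sells secondhand or consigned goods; does not manufacture goods on the premises → Trade Permit not required.
Rule 3: sells secondhand or consigned goods; seating 54 ≥ 38 → General Business License required.
Rule 4: sells secondhand or consigned goods; seating 54 ≥ 50 → Compliance Authorization not required.
Rule 5: does not manufacture goods on the premises → Compliance License not required.
Rule 6: sells secondhand or consigned goods; seating 54 < 160 → Trade Authorization required.
Rule 7: seating 54 ≥ 16 → Municipal License required.
Rule 8: sells secondhand or consigned goods; seating 54 ≤ 128 → Compliance Certificate not required.
Rule 9: does not manufacture goods on the premises → Commercial Certificate not required.

General Business License, Trade Authorization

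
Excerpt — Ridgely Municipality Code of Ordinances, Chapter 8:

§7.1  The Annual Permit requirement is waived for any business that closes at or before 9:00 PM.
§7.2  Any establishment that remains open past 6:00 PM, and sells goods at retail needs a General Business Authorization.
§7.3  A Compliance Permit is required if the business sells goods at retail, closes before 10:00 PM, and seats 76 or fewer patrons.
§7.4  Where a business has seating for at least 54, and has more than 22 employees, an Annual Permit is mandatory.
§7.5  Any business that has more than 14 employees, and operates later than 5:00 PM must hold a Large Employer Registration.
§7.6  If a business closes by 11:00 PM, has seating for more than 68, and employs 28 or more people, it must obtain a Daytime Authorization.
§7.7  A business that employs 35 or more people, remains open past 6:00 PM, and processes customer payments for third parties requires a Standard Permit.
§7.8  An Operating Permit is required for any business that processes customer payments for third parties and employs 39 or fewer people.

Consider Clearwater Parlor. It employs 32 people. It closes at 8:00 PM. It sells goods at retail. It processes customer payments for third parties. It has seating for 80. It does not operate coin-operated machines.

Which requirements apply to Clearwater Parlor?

Daytime Authorization, General Business Authorization, Large Employer Registration, Operating Permit

§7.1 closes 8:00 PM, at/before 9:00 PM → exempt from Annual Permit.
§7.2 closes 8:00 PM, after 6:00 PM; sells goods at retail → General Business Authorization required.
§7.3 sells goods at retail; closes 8:00 PM, at/before 10:00 PM; seating 80 > 76 → Compliance Permit not required.
§7.4 seating 80 ≥ 54; employees 32 > 22 → Annual Permit required.
§7.5 employees 32 > 14; closes 8:00 PM, after 5:00 PM → Large Employer Registration required.
§7.6 closes 8:00 PM, at/before 11:00 PM; seating 80 > 68; employees 32 ≥ 28 → Daytime Authorization required.
§7.7 employees 32 < 35; closes 8:00 PM, after 6:00 PM; processes customer payments for third parties → Standard Permit not required.
§7.8 processes customer payments for third parties; employees 32 ≤ 39 → Operating Permit required.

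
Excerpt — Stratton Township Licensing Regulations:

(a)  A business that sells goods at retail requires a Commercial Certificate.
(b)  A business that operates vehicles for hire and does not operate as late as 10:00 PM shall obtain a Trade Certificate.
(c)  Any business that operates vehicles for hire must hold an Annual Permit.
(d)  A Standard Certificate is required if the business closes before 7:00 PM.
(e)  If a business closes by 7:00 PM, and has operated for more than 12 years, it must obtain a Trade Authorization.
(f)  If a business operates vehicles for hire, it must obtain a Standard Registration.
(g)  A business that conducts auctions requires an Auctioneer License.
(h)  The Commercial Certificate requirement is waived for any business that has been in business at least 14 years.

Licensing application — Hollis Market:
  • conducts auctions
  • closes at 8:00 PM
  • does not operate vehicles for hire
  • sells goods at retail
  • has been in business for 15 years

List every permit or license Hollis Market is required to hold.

Auctioneer License

(a) sells goods at retail → Commercial Certificate required.
(b) does not operate vehicles for hire; closes 8:00 PM, at/before 10:00 PM → Trade Certificate not required.
(c) does not operate vehicles for hire → Annual Permit not required.
(d) closes 8:00 PM, after 7:00 PM → Standard Certificate not required.
(e) closes 8:00 PM, after 7:00 PM; years in business 15 > 12 → Trade Authorization not required.
(f) does not operate vehicles for hire → Standard Registration not required.
(g) conducts auctions → Auctioneer License required.
(h) years in business 15 ≥ 14 → exempt from Commercial Certificate.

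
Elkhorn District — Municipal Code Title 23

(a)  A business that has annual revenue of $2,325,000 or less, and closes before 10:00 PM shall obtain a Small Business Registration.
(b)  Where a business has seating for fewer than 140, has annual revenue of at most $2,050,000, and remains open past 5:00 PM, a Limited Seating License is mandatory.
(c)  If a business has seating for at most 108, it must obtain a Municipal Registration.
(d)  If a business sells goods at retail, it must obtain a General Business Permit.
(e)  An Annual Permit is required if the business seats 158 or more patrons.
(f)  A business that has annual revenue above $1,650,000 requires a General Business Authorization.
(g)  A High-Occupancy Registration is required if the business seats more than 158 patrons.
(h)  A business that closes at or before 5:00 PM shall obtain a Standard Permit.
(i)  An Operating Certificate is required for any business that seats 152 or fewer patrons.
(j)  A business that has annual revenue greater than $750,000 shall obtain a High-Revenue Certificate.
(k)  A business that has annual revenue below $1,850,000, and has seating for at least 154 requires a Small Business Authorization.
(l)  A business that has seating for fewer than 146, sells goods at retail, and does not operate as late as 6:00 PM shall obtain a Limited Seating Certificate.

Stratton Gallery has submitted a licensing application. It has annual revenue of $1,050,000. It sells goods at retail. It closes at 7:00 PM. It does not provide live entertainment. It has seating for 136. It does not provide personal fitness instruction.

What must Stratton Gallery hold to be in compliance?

General Business Permit, High-Revenue Certificate, Limited Seating License, Operating Certificate, Small Business Registration

(a) revenue $1,050,000 ≤ $2,325,000; closes 7:00 PM, at/before 10:00 PM → Small Business Registration required.
(b) seating 136 < 140; revenue $1,050,000 ≤ $2,050,000; closes 7:00 PM, after 5:00 PM → Limited Seating License required.
(c) seating 136 > 108 → Municipal Registration not required.
(d) sells goods at retail → General Business Permit required.
(e) seating 136 < 158 → Annual Permit not required.
(f) revenue $1,050,000 ≤ $1,650,000 → General Business Authorization not required.
(g) seating 136 ≤ 158 → High-Occupancy Registration not required.
(h) closes 7:00 PM, after 5:00 PM → Standard Permit not required.
(i) seating 136 ≤ 152 → Operating Certificate required.
(j) revenue $1,050,000 > $750,000 → High-Revenue Certificate required.
(k) revenue $1,050,000 < $1,850,000; seating 136 < 154 → Small Business Authorization not required.
(l) seating 136 < 146; sells goods at retail; closes 7:00 PM, after 6:00 PM → Limited Seating Certificate not required.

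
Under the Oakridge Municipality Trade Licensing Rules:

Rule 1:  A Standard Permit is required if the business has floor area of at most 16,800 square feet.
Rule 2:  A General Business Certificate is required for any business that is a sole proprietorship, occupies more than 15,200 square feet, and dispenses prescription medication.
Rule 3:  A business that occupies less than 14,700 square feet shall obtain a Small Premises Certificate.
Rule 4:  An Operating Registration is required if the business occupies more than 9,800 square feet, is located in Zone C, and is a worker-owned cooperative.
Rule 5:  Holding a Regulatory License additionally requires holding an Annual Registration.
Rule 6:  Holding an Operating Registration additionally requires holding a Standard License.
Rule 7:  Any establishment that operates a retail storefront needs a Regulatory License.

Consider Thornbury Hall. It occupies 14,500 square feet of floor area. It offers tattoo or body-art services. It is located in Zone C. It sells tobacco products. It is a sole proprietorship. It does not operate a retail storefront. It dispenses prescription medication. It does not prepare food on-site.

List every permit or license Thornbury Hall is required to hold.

Small Premises Certificate, Standard Permit

Rule 1: floor area 14,500 square feet ≤ 16,800 square feet → Standard Permit required.
Rule 2: is a sole proprietorship; floor area 14,500 square feet ≤ 15,200 square feet; dispenses prescription medication → General Business Certificate not required.
Rule 3: floor area 14,500 square feet < 14,700 square feet → Small Premises Certificate required.
Rule 4: floor area 14,500 square feet > 9,800 square feet; is located in Zone C; is a sole proprietorship (not: is a worker-owned cooperative) → Operating Registration not required.
Rule 5: Regulatory License is not required → no effect.
Rule 6: Operating Registration is not required → no effect.
Rule 7: does not operate a retail storefront → Regulatory License not required.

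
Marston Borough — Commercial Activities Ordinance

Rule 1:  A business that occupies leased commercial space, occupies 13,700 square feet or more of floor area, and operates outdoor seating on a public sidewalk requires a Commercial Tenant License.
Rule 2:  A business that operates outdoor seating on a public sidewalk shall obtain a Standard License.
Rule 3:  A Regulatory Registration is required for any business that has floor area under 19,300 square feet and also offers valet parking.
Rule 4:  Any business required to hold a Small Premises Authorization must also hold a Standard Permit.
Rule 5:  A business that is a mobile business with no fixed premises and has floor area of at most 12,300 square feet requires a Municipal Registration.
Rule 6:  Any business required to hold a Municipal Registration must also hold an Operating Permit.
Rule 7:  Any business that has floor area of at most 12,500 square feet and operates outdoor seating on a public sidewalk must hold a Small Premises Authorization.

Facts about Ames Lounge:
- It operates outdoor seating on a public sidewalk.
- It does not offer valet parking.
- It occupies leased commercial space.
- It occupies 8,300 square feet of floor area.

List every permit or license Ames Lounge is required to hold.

Rule 1: occupies leased commercial space; floor area 8,300 square feet < 13,700 square feet; operates outdoor seating on a public sidewalk → Commercial Tenant License not required.
Rule 2: operates outdoor seating on a public sidewalk → Standard License required.
Rule 3: floor area 8,300 square feet < 19,300 square feet; does not offer valet parking → Regulatory Registration not required.
Rule 4: Small Premises Authorization is required → Standard Permit also required.
Rule 5: occupies leased commercial space (not: is a mobile business with no fixed premises); floor area 8,300 square feet ≤ 12,300 square feet → Municipal Registration not required.
Rule 6: Municipal Registration is not required → no effect.
Rule 7: floor area 8,300 square feet ≤ 12,500 square feet; operates outdoor seating on a public sidewalk → Small Premises Authorization required.

Small Premises Authorization, Standard License, Standard Permit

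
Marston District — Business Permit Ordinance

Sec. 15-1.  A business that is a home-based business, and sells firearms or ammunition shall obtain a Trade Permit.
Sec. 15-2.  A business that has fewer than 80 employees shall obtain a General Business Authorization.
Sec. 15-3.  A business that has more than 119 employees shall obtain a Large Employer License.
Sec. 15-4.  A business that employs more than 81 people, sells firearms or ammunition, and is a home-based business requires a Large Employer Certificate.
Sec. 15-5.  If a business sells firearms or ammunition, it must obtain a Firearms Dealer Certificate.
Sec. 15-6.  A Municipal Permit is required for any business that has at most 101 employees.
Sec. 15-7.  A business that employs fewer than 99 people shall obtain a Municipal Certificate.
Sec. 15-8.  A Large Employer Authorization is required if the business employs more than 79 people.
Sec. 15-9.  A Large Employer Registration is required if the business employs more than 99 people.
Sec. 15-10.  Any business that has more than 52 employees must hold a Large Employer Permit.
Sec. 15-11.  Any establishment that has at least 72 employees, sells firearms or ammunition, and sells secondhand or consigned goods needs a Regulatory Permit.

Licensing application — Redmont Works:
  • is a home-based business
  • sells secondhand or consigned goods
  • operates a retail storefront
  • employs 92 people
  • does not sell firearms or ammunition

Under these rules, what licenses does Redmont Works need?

Sec. 15-1. is a home-based business; does not sell firearms or ammunition → Trade Permit not required.
Sec. 15-2. employees 92 ≥ 80 → General Business Authorization not required.
Sec. 15-3. employees 92 ≤ 119 → Large Employer License not required.
Sec. 15-4. employees 92 > 81; does not sell firearms or ammunition; is a home-based business → Large Employer Certificate not required.
Sec. 15-5. does not sell firearms or ammunition → Firearms Dealer Certificate not required.
Sec. 15-6. employees 92 ≤ 101 → Municipal Permit required.
Sec. 15-7. employees 92 < 99 → Municipal Certificate required.
Sec. 15-8. employees 92 > 79 → Large Employer Authorization required.
Sec. 15-9. employees 92 ≤ 99 → Large Employer Registration not required.
Sec. 15-10. employees 92 > 52 → Large Employer Permit required.
Sec. 15-11. employees 92 ≥ 72; does not sell firearms or ammunition; sells secondhand or consigned goods → Regulatory Permit not required.

Large Employer Authorization, Large Employer Permit, Municipal Certificate, Municipal Permit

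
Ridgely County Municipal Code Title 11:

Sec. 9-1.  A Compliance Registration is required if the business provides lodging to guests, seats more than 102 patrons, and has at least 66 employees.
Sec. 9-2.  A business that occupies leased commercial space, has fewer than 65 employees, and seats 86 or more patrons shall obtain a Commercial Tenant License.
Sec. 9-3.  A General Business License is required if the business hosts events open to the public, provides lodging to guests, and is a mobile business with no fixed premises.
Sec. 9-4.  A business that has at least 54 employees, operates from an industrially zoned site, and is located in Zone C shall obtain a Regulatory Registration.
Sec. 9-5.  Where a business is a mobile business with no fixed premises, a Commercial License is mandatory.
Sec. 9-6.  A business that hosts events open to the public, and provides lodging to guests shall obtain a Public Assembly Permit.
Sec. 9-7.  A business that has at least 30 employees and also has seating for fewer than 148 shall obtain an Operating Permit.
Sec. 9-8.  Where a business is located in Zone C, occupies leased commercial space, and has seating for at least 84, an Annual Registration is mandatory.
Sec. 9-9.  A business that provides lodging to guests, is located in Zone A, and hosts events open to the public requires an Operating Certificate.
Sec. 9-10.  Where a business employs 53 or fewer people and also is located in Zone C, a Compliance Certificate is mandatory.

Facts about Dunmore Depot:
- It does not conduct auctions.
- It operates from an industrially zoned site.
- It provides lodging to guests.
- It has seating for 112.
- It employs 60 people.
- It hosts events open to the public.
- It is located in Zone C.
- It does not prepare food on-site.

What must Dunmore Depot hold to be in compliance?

Operating Permit, Public Assembly Permit, Regulatory Registration

Sec. 9-1. provides lodging to guests; seating 112 > 102; employees 60 < 66 → Compliance Registration not required.
Sec. 9-2. operates from an industrially zoned site (not: occupies leased commercial space); employees 60 < 65; seating 112 ≥ 86 → Commercial Tenant License not required.
Sec. 9-3. hosts events open to the public; provides lodging to guests; operates from an industrially zoned site (not: is a mobile business with no fixed premises) → General Business License not required.
Sec. 9-4. employees 60 ≥ 54; operates from an industrially zoned site; is located in Zone C → Regulatory Registration required.
Sec. 9-5. operates from an industrially zoned site (not: is a mobile business with no fixed premises) → Commercial License not required.
Sec. 9-6. hosts events open to the public; provides lodging to guests → Public Assembly Permit required.
Sec. 9-7. employees 60 ≥ 30; seating 112 < 148 → Operating Permit required.
Sec. 9-8. is located in Zone C; operates from an industrially zoned site (not: occupies leased commercial space); seating 112 ≥ 84 → Annual Registration not required.
Sec. 9-9. provides lodging to guests; is located in Zone C (not: is located in Zone A); hosts events open to the public → Operating Certificate not required.
Sec. 9-10. employees 60 > 53; is located in Zone C → Compliance Certificate not required.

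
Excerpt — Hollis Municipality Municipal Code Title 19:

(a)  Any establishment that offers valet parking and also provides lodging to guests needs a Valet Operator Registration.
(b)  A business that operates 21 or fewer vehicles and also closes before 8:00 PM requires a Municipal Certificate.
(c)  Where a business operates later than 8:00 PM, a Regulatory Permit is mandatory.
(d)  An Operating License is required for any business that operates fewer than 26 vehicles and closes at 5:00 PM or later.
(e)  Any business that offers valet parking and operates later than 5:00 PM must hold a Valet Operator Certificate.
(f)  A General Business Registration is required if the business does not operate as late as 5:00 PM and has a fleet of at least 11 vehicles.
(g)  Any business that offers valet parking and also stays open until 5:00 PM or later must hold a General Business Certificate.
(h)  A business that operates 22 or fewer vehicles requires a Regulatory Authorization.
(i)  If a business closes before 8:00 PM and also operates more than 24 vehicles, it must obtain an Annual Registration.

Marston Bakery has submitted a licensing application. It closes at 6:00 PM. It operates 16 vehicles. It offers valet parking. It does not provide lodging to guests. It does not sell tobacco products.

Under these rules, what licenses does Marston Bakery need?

(a) offers valet parking; does not provide lodging to guests → Valet Operator Registration not required.
(b) vehicles 16 ≤ 21; closes 6:00 PM, at/before 8:00 PM → Municipal Certificate required.
(c) closes 6:00 PM, at/before 8:00 PM → Regulatory Permit not required.
(d) vehicles 16 < 26; closes 6:00 PM, after 5:00 PM → Operating License required.
(e) offers valet parking; closes 6:00 PM, after 5:00 PM → Valet Operator Certificate required.
(f) closes 6:00 PM, after 5:00 PM; vehicles 16 ≥ 11 → General Business Registration not required.
(g) offers valet parking; closes 6:00 PM, after 5:00 PM → General Business Certificate required.
(h) vehicles 16 ≤ 22 → Regulatory Authorization required.
(i) closes 6:00 PM, at/before 8:00 PM; vehicles 16 ≤ 24 → Annual Registration not required.

General Business Certificate, Municipal Certificate, Operating License, Regulatory Authorization, Valet Operator Certificate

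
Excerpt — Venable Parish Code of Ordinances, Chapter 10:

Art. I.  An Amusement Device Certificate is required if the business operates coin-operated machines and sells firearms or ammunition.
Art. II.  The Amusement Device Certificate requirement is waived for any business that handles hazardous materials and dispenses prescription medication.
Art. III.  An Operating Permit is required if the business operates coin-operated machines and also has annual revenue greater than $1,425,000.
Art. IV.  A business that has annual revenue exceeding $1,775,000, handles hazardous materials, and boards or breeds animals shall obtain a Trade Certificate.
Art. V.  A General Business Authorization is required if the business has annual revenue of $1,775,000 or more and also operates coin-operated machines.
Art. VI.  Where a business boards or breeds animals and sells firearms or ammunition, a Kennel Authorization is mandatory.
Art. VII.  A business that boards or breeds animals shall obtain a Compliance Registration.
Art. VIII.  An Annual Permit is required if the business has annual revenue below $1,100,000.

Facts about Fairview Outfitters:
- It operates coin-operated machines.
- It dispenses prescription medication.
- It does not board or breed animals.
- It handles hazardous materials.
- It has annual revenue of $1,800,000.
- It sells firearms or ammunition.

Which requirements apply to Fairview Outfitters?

Art. I. operates coin-operated machines; sells firearms or ammunition → Amusement Device Certificate required.
Art. II. handles hazardous materials; dispenses prescription medication → exempt from Amusement Device Certificate.
Art. III. operates coin-operated machines; revenue $1,800,000 > $1,425,000 → Operating Permit required.
Art. IV. revenue $1,800,000 > $1,775,000; handles hazardous materials; does not board or breed animals → Trade Certificate not required.
Art. V. revenue $1,800,000 ≥ $1,775,000; operates coin-operated machines → General Business Authorization required.
Art. VI. does not board or breed animals; sells firearms or ammunition → Kennel Authorization not required.
Art. VII. does not board or breed animals → Compliance Registration not required.
Art. VIII. revenue $1,800,000 ≥ $1,100,000 → Annual Permit not required.

General Business Authorization, Operating Permit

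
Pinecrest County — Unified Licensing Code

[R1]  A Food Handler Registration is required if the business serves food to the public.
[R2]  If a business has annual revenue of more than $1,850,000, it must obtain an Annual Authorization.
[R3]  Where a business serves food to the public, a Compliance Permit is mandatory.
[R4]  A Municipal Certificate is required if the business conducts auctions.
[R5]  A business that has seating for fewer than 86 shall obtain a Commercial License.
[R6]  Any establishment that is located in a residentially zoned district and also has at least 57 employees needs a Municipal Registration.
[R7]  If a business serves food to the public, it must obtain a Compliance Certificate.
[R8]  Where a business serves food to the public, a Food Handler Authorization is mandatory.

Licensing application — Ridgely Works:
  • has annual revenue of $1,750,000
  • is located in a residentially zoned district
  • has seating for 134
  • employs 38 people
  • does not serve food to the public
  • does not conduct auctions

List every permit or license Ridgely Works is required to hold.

None

[R1] does not serve food to the public → Food Handler Registration not required.
[R2] revenue $1,750,000 ≤ $1,850,000 → Annual Authorization not required.
[R3] does not serve food to the public → Compliance Permit not required.
[R4] does not conduct auctions → Municipal Certificate not required.
[R5] seating 134 ≥ 86 → Commercial License not required.
[R6] is located in a residentially zoned district; employees 38 < 57 → Municipal Registration not required.
[R7] does not serve food to the public → Compliance Certificate not required.
[R8] does not serve food to the public → Food Handler Authorization not required.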